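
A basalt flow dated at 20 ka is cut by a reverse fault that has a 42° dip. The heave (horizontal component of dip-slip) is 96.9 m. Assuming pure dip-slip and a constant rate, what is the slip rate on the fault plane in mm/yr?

6.52 mm/yr

dip-slip = heave / cos(dip) = 96.9 m / cos(42°) = 130.4 m
rate = 130.4 m / 20 ka = 0.00652 m/yr = 6.52 mm/yr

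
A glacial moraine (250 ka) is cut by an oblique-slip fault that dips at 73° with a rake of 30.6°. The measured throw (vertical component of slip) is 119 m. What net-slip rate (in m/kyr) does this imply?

0.978 m/kyr

dip-slip = throw / sin(dip) = 119 / sin(73°) = 124.4 m
net slip = dip-slip / sin(rake) = 124.4 / sin(30.6°) = 244.5 m
rate = 244.5 m / 250 ka = 0.000978 m/yr = 0.978 m/kyr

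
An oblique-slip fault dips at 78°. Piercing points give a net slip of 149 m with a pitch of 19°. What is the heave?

10.1 m

dip-slip = net slip × sin(rake) = 149 m × sin(19°) = 48.51 m
heave = dip-slip × cos(dip) = 48.51 × cos(78°) = 10.1 m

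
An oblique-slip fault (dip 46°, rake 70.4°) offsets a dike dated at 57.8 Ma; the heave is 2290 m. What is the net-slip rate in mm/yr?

dip-slip = heave / cos(dip) = 2290 / cos(46°) = 3297 m
net slip = dip-slip / sin(rake) = 3297 / sin(70.4°) = 3499 m
rate = 3499 m / 57.8 Ma = 0.0000605 m/yr = 0.0605 mm/yr

0.0605 mm/yr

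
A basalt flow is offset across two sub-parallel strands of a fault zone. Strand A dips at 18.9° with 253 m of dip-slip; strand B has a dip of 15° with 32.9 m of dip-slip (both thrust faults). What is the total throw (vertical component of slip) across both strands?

throw_A = 253 × sin(18.9°) = 81.95 m
throw_B = 32.9 × sin(15°) = 8.515 m
total = 81.95 + 8.515 = 90.5 m

90.5 m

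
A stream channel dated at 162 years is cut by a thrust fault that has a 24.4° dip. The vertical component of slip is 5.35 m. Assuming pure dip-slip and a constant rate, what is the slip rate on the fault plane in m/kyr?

dip-slip = throw / sin(dip) = 5.35 m / sin(24.4°) = 12.95 m
rate = 12.95 m / 162 years = 0.0799 m/yr = 79.9 m/kyr

79.9 m/kyr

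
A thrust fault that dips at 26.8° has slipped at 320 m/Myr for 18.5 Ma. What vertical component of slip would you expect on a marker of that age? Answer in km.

2.67 km

dip-slip = rate × time = 320 m/Myr × 18.5 Ma = 5920 m
throw = dip-slip × sin(dip) = 5920 × sin(26.8°) = 2670 m = 2.67 km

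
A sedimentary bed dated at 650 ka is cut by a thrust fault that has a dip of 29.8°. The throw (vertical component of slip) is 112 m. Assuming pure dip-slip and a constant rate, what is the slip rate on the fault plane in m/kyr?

dip-slip = throw / sin(dip) = 112 m / sin(29.8°) = 225.4 m
rate = 225.4 m / 650 ka = 0.000347 m/yr = 0.347 m/kyr

0.347 m/kyr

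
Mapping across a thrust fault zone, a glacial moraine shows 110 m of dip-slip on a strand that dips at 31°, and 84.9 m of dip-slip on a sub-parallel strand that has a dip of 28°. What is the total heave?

169 m

heave_A = 110 × cos(31°) = 94.29 m
heave_B = 84.9 × cos(28°) = 74.96 m
total = 94.29 + 74.96 = 169 m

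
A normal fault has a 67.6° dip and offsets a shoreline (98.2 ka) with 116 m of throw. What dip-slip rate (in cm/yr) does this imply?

dip-slip = throw / sin(dip) = 116 m / sin(67.6°) = 125.5 m
rate = 125.5 m / 98.2 ka = 0.00128 m/yr = 0.128 cm/yr

0.128 cm/yr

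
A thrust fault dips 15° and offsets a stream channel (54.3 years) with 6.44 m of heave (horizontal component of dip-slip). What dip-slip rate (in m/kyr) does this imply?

dip-slip = heave / cos(dip) = 6.44 m / cos(15°) = 6.667 m
rate = 6.667 m / 54.3 years = 0.123 m/yr = 123 m/kyr

123 m/kyr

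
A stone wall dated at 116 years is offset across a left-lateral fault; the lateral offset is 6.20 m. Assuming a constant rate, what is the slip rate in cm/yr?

5.34 cm/yr

rate = 6.20 m / 116 years = 0.0534 m/yr = 5.34 cm/yr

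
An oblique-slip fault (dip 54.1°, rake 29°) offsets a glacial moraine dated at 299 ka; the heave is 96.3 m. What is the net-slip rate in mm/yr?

1.13 mm/yr

dip-slip = heave / cos(dip) = 96.3 / cos(54.1°) = 164.2 m
net slip = dip-slip / sin(rake) = 164.2 / sin(29°) = 338.8 m
rate = 338.8 m / 299 ka = 0.00113 m/yr = 1.13 mm/yr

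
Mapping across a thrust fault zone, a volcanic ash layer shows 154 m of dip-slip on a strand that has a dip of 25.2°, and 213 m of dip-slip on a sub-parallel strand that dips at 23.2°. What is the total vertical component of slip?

149 m

throw_A = 154 × sin(25.2°) = 65.57 m
throw_B = 213 × sin(23.2°) = 83.91 m
total = 65.57 + 83.91 = 149 m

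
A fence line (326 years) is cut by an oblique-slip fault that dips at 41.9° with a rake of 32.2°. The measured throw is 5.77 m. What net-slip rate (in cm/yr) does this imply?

4.97 cm/yr

dip-slip = throw / sin(dip) = 5.77 / sin(41.9°) = 8.640 m
net slip = dip-slip / sin(rake) = 8.640 / sin(32.2°) = 16.21 m
rate = 16.21 m / 326 years = 0.0497 m/yr = 4.97 cm/yr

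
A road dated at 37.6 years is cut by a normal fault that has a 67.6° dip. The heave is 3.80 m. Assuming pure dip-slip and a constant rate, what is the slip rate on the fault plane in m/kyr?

dip-slip = heave / cos(dip) = 3.80 m / cos(67.6°) = 9.972 m
rate = 9.972 m / 37.6 years = 0.265 m/yr = 265 m/kyr

265 m/kyr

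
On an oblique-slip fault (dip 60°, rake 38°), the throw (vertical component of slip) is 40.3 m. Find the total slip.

75.6 m

dip-slip = throw / sin(dip) = 40.3 / sin(60°) = 46.53 m
net slip = dip-slip / sin(rake) = 46.53 / sin(38°) = 75.6 m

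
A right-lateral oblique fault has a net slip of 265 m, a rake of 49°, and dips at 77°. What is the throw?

dip-slip = net slip × sin(rake) = 265 m × sin(49°) = 200 m
throw = dip-slip × sin(dip) = 200 × sin(77°) = 195 m

195 m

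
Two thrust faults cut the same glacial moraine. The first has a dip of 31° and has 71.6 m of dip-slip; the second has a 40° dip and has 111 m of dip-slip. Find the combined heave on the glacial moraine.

heave_A = 71.6 × cos(31°) = 61.37 m
heave_B = 111 × cos(40°) = 85.03 m
total = 61.37 + 85.03 = 146 m

146 m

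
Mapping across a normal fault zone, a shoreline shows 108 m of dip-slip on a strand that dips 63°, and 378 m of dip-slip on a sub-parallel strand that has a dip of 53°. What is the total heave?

277 m

heave_A = 108 × cos(63°) = 49.03 m
heave_B = 378 × cos(53°) = 227.5 m
total = 49.03 + 227.5 = 277 m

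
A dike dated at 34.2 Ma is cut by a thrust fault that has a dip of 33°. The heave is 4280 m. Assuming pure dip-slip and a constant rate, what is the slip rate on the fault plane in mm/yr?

0.149 mm/yr

dip-slip = heave / cos(dip) = 4280 m / cos(33°) = 5103 m
rate = 5103 m / 34.2 Ma = 0.000149 m/yr = 0.149 mm/yr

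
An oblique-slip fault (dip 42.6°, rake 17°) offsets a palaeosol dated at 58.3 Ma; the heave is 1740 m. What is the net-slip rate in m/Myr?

dip-slip = heave / cos(dip) = 1740 / cos(42.6°) = 2364 m
net slip = dip-slip / sin(rake) = 2364 / sin(17°) = 8085 m
rate = 8085 m / 58.3 Ma = 0.000139 m/yr = 139 m/Myr

139 m/Myr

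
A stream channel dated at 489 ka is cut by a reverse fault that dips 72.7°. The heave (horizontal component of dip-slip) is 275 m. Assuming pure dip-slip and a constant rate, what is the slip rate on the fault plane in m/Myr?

1890 m/Myr

dip-slip = heave / cos(dip) = 275 m / cos(72.7°) = 924.8 m
rate = 924.8 m / 489 ka = 0.00189 m/yr = 1890 m/Myr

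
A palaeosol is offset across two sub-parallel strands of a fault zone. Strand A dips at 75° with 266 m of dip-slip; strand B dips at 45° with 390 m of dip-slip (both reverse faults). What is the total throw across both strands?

533 m

throw_A = 266 × sin(75°) = 256.9 m
throw_B = 390 × sin(45°) = 275.8 m
total = 256.9 + 275.8 = 533 m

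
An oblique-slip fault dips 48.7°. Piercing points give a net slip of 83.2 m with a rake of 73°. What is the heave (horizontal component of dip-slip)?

dip-slip = net slip × sin(rake) = 83.2 m × sin(73°) = 79.56 m
heave = dip-slip × cos(dip) = 79.56 × cos(48.7°) = 52.5 m

52.5 m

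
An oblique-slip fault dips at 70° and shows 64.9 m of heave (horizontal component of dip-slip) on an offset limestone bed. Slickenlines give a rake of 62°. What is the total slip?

215 m

dip-slip = heave / cos(dip) = 64.9 / cos(70°) = 189.8 m
net slip = dip-slip / sin(rake) = 189.8 / sin(62°) = 215 m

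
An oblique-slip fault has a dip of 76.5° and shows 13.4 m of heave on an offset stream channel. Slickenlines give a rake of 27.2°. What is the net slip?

dip-slip = heave / cos(dip) = 13.4 / cos(76.5°) = 57.40 m
net slip = dip-slip / sin(rake) = 57.40 / sin(27.2°) = 126 m

126 m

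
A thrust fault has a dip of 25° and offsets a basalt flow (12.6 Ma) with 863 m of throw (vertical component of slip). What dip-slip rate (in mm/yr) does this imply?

dip-slip = throw / sin(dip) = 863 m / sin(25°) = 2042 m
rate = 2042 m / 12.6 Ma = 0.000162 m/yr = 0.162 mm/yr

0.162 mm/yr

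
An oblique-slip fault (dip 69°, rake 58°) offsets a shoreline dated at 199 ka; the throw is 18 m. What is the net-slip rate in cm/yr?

dip-slip = throw / sin(dip) = 18 / sin(69°) = 19.28 m
net slip = dip-slip / sin(rake) = 19.28 / sin(58°) = 22.74 m
rate = 22.74 m / 199 ka = 0.000114 m/yr = 0.0114 cm/yr

0.0114 cm/yr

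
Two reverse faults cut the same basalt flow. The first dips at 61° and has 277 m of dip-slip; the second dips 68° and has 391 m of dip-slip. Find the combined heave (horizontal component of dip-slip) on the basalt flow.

heave_A = 277 × cos(61°) = 134.3 m
heave_B = 391 × cos(68°) = 146.5 m
total = 134.3 + 146.5 = 281 m

281 m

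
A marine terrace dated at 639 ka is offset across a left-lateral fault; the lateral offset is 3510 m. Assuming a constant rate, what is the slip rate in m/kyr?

rate = 3510 m / 639 ka = 0.00549 m/yr = 5.49 m/kyr

5.49 m/kyr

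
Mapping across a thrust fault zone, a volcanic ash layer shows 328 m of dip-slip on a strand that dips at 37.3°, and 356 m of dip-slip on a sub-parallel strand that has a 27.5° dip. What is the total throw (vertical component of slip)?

throw_A = 328 × sin(37.3°) = 198.8 m
throw_B = 356 × sin(27.5°) = 164.4 m
total = 198.8 + 164.4 = 363 m

363 m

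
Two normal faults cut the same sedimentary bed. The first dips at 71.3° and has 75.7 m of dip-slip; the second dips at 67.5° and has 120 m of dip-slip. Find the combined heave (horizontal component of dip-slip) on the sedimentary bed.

heave_A = 75.7 × cos(71.3°) = 24.27 m
heave_B = 120 × cos(67.5°) = 45.92 m
total = 24.27 + 45.92 = 70.2 m

70.2 m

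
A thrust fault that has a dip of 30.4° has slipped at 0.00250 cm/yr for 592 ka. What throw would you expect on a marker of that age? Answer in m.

7.49 m

dip-slip = rate × time = 0.00250 cm/yr × 592 ka = 14.80 m
throw = dip-slip × sin(dip) = 14.80 × sin(30.4°) = 7.49 m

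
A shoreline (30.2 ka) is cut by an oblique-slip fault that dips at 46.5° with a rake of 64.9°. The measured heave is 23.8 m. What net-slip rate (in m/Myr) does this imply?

dip-slip = heave / cos(dip) = 23.8 / cos(46.5°) = 34.58 m
net slip = dip-slip / sin(rake) = 34.58 / sin(64.9°) = 38.18 m
rate = 38.18 m / 30.2 ka = 0.00126 m/yr = 1260 m/Myr

1260 m/Myr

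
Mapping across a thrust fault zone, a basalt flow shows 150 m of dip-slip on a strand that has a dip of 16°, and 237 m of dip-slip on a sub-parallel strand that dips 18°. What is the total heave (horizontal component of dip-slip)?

370 m

heave_A = 150 × cos(16°) = 144.2 m
heave_B = 237 × cos(18°) = 225.4 m
total = 144.2 + 225.4 = 370 m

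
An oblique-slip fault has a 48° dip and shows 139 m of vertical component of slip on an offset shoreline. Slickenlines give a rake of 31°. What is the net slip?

363 m

dip-slip = throw / sin(dip) = 139 / sin(48°) = 187 m
net slip = dip-slip / sin(rake) = 187 / sin(31°) = 363 m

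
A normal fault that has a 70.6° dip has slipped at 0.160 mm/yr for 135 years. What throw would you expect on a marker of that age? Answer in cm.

2.04 cm

dip-slip = rate × time = 0.160 mm/yr × 135 years = 0.02160 m
throw = dip-slip × sin(dip) = 0.02160 × sin(70.6°) = 0.0204 m = 2.04 cm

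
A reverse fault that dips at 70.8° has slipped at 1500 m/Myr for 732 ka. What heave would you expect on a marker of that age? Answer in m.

dip-slip = rate × time = 1500 m/Myr × 732 ka = 1098 m
heave = dip-slip × cos(dip) = 1098 × cos(70.8°) = 361 m

361 m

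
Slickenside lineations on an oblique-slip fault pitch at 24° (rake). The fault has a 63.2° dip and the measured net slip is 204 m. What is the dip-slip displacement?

83 m

dip-slip = net slip × sin(rake) = 204 m × sin(24°) = 83 m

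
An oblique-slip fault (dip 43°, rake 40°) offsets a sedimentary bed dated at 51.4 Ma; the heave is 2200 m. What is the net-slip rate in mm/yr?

dip-slip = heave / cos(dip) = 2200 / cos(43°) = 3008 m
net slip = dip-slip / sin(rake) = 3008 / sin(40°) = 4680 m
rate = 4680 m / 51.4 Ma = 0.0000910 m/yr = 0.0910 mm/yr

0.0910 mm/yr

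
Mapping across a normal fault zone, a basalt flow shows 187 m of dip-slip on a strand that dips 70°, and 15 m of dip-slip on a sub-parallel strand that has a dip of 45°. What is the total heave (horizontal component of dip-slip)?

74.6 m

heave_A = 187 × cos(70°) = 63.96 m
heave_B = 15 × cos(45°) = 10.61 m
total = 63.96 + 10.61 = 74.6 m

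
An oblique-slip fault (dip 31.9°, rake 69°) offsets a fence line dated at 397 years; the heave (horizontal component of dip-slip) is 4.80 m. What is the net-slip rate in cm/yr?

1.53 cm/yr

dip-slip = heave / cos(dip) = 4.80 / cos(31.9°) = 5.654 m
net slip = dip-slip / sin(rake) = 5.654 / sin(69°) = 6.056 m
rate = 6.056 m / 397 years = 0.0153 m/yr = 1.53 cm/yr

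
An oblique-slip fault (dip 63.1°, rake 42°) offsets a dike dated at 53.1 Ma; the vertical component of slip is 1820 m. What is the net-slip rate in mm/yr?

0.0574 mm/yr

dip-slip = throw / sin(dip) = 1820 / sin(63.1°) = 2041 m
net slip = dip-slip / sin(rake) = 2041 / sin(42°) = 3050 m
rate = 3050 m / 53.1 Ma = 0.0000574 m/yr = 0.0574 mm/yr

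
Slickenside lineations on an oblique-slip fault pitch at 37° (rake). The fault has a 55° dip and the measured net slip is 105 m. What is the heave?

dip-slip = net slip × sin(rake) = 105 m × sin(37°) = 63.19 m
heave = dip-slip × cos(dip) = 63.19 × cos(55°) = 36.2 m

36.2 m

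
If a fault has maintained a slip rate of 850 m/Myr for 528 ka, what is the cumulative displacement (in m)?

slip = rate × time = 850 m/Myr × 528 ka = 449 m

449 m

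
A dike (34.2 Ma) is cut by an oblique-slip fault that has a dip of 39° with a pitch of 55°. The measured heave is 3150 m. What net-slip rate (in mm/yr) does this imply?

0.145 mm/yr

dip-slip = heave / cos(dip) = 3150 / cos(39°) = 4053 m
net slip = dip-slip / sin(rake) = 4053 / sin(55°) = 4948 m
rate = 4948 m / 34.2 Ma = 0.000145 m/yr = 0.145 mm/yr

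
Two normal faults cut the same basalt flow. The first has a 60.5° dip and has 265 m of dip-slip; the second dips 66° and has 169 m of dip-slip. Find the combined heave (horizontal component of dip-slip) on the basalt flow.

199 m

heave_A = 265 × cos(60.5°) = 130.5 m
heave_B = 169 × cos(66°) = 68.74 m
total = 130.5 + 68.74 = 199 m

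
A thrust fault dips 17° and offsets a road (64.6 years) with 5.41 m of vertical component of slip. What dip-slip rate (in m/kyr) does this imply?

dip-slip = throw / sin(dip) = 5.41 m / sin(17°) = 18.50 m
rate = 18.50 m / 64.6 years = 0.286 m/yr = 286 m/kyr

286 m/kyr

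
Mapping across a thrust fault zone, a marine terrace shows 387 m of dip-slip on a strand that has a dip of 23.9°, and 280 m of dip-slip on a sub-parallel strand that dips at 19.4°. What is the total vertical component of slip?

250 m

throw_A = 387 × sin(23.9°) = 156.8 m
throw_B = 280 × sin(19.4°) = 93.01 m
total = 156.8 + 93.01 = 250 m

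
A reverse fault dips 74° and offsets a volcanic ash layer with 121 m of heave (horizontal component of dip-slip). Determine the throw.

throw = heave × tan(dip) = 121 × tan(74°) = 422 m

422 m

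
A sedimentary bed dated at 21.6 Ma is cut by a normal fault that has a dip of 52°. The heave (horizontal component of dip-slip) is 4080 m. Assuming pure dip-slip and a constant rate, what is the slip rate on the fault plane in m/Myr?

307 m/Myr

dip-slip = heave / cos(dip) = 4080 m / cos(52°) = 6627 m
rate = 6627 m / 21.6 Ma = 0.000307 m/yr = 307 m/Myr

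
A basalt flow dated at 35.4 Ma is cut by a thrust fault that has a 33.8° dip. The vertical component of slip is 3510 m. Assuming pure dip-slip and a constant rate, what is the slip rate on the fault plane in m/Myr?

178 m/Myr

dip-slip = throw / sin(dip) = 3510 m / sin(33.8°) = 6310 m
rate = 6310 m / 35.4 Ma = 0.000178 m/yr = 178 m/Myr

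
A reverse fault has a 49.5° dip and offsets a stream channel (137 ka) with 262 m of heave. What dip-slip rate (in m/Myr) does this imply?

dip-slip = heave / cos(dip) = 262 m / cos(49.5°) = 403.4 m
rate = 403.4 m / 137 ka = 0.00294 m/yr = 2940 m/Myr

2940 m/Myr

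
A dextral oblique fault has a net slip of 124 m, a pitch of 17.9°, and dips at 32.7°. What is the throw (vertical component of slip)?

dip-slip = net slip × sin(rake) = 124 m × sin(17.9°) = 38.11 m
throw = dip-slip × sin(dip) = 38.11 × sin(32.7°) = 20.6 m

20.6 m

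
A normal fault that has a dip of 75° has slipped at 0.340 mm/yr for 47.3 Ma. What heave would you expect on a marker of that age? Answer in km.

dip-slip = rate × time = 0.340 mm/yr × 47.3 Ma = 16080 m
heave = dip-slip × cos(dip) = 16080 × cos(75°) = 4160 m = 4.16 km

4.16 km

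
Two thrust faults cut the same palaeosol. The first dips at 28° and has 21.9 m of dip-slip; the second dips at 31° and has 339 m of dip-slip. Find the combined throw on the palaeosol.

throw_A = 21.9 × sin(28°) = 10.28 m
throw_B = 339 × sin(31°) = 174.6 m
total = 10.28 + 174.6 = 185 m

185 m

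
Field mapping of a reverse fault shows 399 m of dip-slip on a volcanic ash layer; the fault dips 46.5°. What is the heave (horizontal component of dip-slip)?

275 m

heave = dip-slip × cos(dip) = 399 m × cos(46.5°) = 275 m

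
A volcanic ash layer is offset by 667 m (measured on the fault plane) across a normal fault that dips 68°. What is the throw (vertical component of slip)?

618 m

throw = dip-slip × sin(dip) = 667 m × sin(68°) = 618 m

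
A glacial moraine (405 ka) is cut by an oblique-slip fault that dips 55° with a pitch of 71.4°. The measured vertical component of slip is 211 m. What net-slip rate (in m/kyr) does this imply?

0.671 m/kyr

dip-slip = throw / sin(dip) = 211 / sin(55°) = 257.6 m
net slip = dip-slip / sin(rake) = 257.6 / sin(71.4°) = 271.8 m
rate = 271.8 m / 405 ka = 0.000671 m/yr = 0.671 m/kyr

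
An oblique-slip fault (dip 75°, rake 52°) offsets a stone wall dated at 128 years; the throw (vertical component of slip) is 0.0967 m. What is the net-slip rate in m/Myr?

993 m/Myr

dip-slip = throw / sin(dip) = 0.0967 / sin(75°) = 0.1001 m
net slip = dip-slip / sin(rake) = 0.1001 / sin(52°) = 0.1270 m
rate = 0.1270 m / 128 years = 0.000993 m/yr = 993 m/Myr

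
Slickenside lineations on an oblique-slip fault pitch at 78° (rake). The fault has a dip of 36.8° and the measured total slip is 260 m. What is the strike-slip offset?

strike-slip = net slip × cos(rake) = 260 m × cos(78°) = 54.1 m

54.1 m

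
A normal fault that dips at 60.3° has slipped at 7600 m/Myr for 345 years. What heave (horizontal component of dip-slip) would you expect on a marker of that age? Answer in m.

dip-slip = rate × time = 7600 m/Myr × 345 years = 2.622 m
heave = dip-slip × cos(dip) = 2.622 × cos(60.3°) = 1.30 m

1.30 m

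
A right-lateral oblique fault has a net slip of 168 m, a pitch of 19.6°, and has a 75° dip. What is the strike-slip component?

strike-slip = net slip × cos(rake) = 168 m × cos(19.6°) = 158 m

158 m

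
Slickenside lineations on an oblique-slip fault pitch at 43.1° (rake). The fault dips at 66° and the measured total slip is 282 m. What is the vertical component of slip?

176 m

dip-slip = net slip × sin(rake) = 282 m × sin(43.1°) = 192.7 m
throw = dip-slip × sin(dip) = 192.7 × sin(66°) = 176 m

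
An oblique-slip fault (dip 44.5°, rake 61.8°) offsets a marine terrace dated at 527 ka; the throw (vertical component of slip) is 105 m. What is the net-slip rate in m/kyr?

0.323 m/kyr

dip-slip = throw / sin(dip) = 105 / sin(44.5°) = 149.8 m
net slip = dip-slip / sin(rake) = 149.8 / sin(61.8°) = 170 m
rate = 170 m / 527 ka = 0.000323 m/yr = 0.323 m/kyr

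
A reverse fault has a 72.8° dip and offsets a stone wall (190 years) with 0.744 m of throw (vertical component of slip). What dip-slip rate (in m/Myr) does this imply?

dip-slip = throw / sin(dip) = 0.744 m / sin(72.8°) = 0.7788 m
rate = 0.7788 m / 190 years = 0.00410 m/yr = 4100 m/Myr

4100 m/Myr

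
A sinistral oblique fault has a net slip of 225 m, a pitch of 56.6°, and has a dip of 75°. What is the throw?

181 m

dip-slip = net slip × sin(rake) = 225 m × sin(56.6°) = 187.8 m
throw = dip-slip × sin(dip) = 187.8 × sin(75°) = 181 m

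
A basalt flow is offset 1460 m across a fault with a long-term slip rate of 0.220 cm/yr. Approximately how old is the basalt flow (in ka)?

age = offset / rate = 1460 m / (0.220 cm/yr) = 664000 yr = 664 ka

664 ka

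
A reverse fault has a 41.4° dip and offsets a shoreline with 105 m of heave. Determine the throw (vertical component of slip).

throw = heave × tan(dip) = 105 × tan(41.4°) = 92.6 m

92.6 m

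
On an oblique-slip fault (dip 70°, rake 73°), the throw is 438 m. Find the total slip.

487 m

dip-slip = throw / sin(dip) = 438 / sin(70°) = 466.1 m
net slip = dip-slip / sin(rake) = 466.1 / sin(73°) = 487 m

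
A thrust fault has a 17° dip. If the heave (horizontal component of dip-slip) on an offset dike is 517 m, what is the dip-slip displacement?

dip-slip = heave / cos(dip) = 517 / cos(17°) = 541 m

541 m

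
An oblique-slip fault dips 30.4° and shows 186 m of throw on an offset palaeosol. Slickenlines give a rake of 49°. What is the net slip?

487 m

dip-slip = throw / sin(dip) = 186 / sin(30.4°) = 367.6 m
net slip = dip-slip / sin(rake) = 367.6 / sin(49°) = 487 m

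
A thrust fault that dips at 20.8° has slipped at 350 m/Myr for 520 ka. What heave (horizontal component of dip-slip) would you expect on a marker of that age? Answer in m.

dip-slip = rate × time = 350 m/Myr × 520 ka = 182 m
heave = dip-slip × cos(dip) = 182 × cos(20.8°) = 170 m

170 m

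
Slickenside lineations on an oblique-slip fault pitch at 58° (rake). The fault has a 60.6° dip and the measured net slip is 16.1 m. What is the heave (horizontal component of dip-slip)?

dip-slip = net slip × sin(rake) = 16.1 m × sin(58°) = 13.65 m
heave = dip-slip × cos(dip) = 13.65 × cos(60.6°) = 6.70 m

6.70 m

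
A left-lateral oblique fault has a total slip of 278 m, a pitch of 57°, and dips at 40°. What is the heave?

dip-slip = net slip × sin(rake) = 278 m × sin(57°) = 233.2 m
heave = dip-slip × cos(dip) = 233.2 × cos(40°) = 179 m

179 m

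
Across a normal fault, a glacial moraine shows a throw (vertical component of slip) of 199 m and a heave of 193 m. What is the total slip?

277 m

net slip = √(throw² + heave²) = √(199² + 193²) = 277 m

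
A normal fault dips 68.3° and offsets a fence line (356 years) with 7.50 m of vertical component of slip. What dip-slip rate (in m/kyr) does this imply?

22.7 m/kyr

dip-slip = throw / sin(dip) = 7.50 m / sin(68.3°) = 8.072 m
rate = 8.072 m / 356 years = 0.0227 m/yr = 22.7 m/kyr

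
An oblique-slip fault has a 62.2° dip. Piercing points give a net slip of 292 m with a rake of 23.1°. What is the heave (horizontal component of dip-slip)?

53.4 m

dip-slip = net slip × sin(rake) = 292 m × sin(23.1°) = 114.6 m
heave = dip-slip × cos(dip) = 114.6 × cos(62.2°) = 53.4 m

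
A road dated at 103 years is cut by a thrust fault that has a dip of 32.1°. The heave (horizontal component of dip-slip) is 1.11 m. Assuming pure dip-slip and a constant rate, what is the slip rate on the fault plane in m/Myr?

dip-slip = heave / cos(dip) = 1.11 m / cos(32.1°) = 1.310 m
rate = 1.310 m / 103 years = 0.0127 m/yr = 12700 m/Myr

12700 m/Myr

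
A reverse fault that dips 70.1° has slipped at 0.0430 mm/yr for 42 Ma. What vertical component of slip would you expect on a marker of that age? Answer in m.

dip-slip = rate × time = 0.0430 mm/yr × 42 Ma = 1806 m
throw = dip-slip × sin(dip) = 1806 × sin(70.1°) = 1700 m

1700 m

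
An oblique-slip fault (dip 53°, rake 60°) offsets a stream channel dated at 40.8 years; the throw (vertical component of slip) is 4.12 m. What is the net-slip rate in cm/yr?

14.6 cm/yr

dip-slip = throw / sin(dip) = 4.12 / sin(53°) = 5.159 m
net slip = dip-slip / sin(rake) = 5.159 / sin(60°) = 5.957 m
rate = 5.957 m / 40.8 years = 0.146 m/yr = 14.6 cm/yr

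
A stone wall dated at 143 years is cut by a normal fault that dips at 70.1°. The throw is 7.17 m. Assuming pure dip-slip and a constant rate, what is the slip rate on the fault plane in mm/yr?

dip-slip = throw / sin(dip) = 7.17 m / sin(70.1°) = 7.625 m
rate = 7.625 m / 143 years = 0.0533 m/yr = 53.3 mm/yr

53.3 mm/yr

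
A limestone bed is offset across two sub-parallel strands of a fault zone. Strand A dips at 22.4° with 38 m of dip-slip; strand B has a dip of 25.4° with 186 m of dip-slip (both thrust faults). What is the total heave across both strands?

heave_A = 38 × cos(22.4°) = 35.13 m
heave_B = 186 × cos(25.4°) = 168 m
total = 35.13 + 168 = 203 m

203 m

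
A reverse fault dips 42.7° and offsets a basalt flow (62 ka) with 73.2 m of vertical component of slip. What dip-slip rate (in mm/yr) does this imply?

1.74 mm/yr

dip-slip = throw / sin(dip) = 73.2 m / sin(42.7°) = 107.9 m
rate = 107.9 m / 62 ka = 0.00174 m/yr = 1.74 mm/yr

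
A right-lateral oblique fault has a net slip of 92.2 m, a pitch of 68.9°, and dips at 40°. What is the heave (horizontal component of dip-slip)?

65.9 m

dip-slip = net slip × sin(rake) = 92.2 m × sin(68.9°) = 86.02 m
heave = dip-slip × cos(dip) = 86.02 × cos(40°) = 65.9 m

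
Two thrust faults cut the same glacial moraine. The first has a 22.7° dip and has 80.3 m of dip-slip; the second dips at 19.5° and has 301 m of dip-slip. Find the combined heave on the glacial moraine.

heave_A = 80.3 × cos(22.7°) = 74.08 m
heave_B = 301 × cos(19.5°) = 283.7 m
total = 74.08 + 283.7 = 358 m

358 m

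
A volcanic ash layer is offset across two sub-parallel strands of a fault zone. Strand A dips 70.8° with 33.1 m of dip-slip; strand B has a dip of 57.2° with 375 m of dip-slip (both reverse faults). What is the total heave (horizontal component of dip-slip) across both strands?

214 m

heave_A = 33.1 × cos(70.8°) = 10.89 m
heave_B = 375 × cos(57.2°) = 203.1 m
total = 10.89 + 203.1 = 214 m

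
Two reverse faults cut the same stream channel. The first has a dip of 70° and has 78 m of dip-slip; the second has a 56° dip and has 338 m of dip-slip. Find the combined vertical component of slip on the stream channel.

throw_A = 78 × sin(70°) = 73.30 m
throw_B = 338 × sin(56°) = 280.2 m
total = 73.30 + 280.2 = 354 m

354 m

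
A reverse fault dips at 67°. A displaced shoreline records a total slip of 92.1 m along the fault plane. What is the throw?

84.8 m

throw = dip-slip × sin(dip) = 92.1 m × sin(67°) = 84.8 m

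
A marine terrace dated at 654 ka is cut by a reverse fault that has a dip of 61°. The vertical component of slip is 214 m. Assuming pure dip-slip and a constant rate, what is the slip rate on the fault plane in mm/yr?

0.374 mm/yr

dip-slip = throw / sin(dip) = 214 m / sin(61°) = 244.7 m
rate = 244.7 m / 654 ka = 0.000374 m/yr = 0.374 mm/yr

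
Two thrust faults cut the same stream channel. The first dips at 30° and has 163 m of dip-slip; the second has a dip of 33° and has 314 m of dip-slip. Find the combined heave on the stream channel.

405 m

heave_A = 163 × cos(30°) = 141.2 m
heave_B = 314 × cos(33°) = 263.3 m
total = 141.2 + 263.3 = 405 m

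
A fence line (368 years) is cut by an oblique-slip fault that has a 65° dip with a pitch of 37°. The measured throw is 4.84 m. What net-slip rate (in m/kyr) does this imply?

24.1 m/kyr

dip-slip = throw / sin(dip) = 4.84 / sin(65°) = 5.340 m
net slip = dip-slip / sin(rake) = 5.340 / sin(37°) = 8.874 m
rate = 8.874 m / 368 years = 0.0241 m/yr = 24.1 m/kyr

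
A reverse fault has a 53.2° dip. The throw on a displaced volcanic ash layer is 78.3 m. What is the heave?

58.6 m

heave = throw / tan(dip) = 78.3 / tan(53.2°) = 58.6 m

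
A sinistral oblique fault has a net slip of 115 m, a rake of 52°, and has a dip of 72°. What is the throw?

dip-slip = net slip × sin(rake) = 115 m × sin(52°) = 90.62 m
throw = dip-slip × sin(dip) = 90.62 × sin(72°) = 86.2 m

86.2 m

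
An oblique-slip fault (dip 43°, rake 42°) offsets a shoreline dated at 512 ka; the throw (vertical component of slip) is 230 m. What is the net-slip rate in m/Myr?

dip-slip = throw / sin(dip) = 230 / sin(43°) = 337.2 m
net slip = dip-slip / sin(rake) = 337.2 / sin(42°) = 504 m
rate = 504 m / 512 ka = 0.000984 m/yr = 984 m/Myr

984 m/Myr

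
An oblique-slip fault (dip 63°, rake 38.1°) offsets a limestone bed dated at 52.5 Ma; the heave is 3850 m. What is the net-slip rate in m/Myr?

262 m/Myr

dip-slip = heave / cos(dip) = 3850 / cos(63°) = 8480 m
net slip = dip-slip / sin(rake) = 8480 / sin(38.1°) = 13740 m
rate = 13740 m / 52.5 Ma = 0.000262 m/yr = 262 m/Myr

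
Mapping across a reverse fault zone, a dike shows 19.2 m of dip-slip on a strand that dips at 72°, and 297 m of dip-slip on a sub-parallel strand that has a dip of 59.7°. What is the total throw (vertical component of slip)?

275 m

throw_A = 19.2 × sin(72°) = 18.26 m
throw_B = 297 × sin(59.7°) = 256.4 m
total = 18.26 + 256.4 = 275 m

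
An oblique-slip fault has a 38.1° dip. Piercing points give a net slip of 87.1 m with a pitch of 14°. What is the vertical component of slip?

dip-slip = net slip × sin(rake) = 87.1 m × sin(14°) = 21.07 m
throw = dip-slip × sin(dip) = 21.07 × sin(38.1°) = 13 m

13 m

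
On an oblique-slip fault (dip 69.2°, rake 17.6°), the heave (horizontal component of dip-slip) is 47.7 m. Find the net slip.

dip-slip = heave / cos(dip) = 47.7 / cos(69.2°) = 134.3 m
net slip = dip-slip / sin(rake) = 134.3 / sin(17.6°) = 444 m

444 m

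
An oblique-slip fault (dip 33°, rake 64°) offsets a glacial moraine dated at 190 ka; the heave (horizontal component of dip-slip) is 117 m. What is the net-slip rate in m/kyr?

0.817 m/kyr

dip-slip = heave / cos(dip) = 117 / cos(33°) = 139.5 m
net slip = dip-slip / sin(rake) = 139.5 / sin(64°) = 155.2 m
rate = 155.2 m / 190 ka = 0.000817 m/yr = 0.817 m/kyr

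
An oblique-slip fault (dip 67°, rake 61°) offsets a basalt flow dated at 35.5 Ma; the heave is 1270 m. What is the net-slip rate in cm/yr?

0.0105 cm/yr

dip-slip = heave / cos(dip) = 1270 / cos(67°) = 3250 m
net slip = dip-slip / sin(rake) = 3250 / sin(61°) = 3716 m
rate = 3716 m / 35.5 Ma = 0.000105 m/yr = 0.0105 cm/yr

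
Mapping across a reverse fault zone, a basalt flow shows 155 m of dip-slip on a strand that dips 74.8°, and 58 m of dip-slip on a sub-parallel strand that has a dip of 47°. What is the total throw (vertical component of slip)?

throw_A = 155 × sin(74.8°) = 149.6 m
throw_B = 58 × sin(47°) = 42.42 m
total = 149.6 + 42.42 = 192 m

192 m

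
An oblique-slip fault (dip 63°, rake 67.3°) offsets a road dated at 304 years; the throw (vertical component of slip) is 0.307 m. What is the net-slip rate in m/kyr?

dip-slip = throw / sin(dip) = 0.307 / sin(63°) = 0.3446 m
net slip = dip-slip / sin(rake) = 0.3446 / sin(67.3°) = 0.3735 m
rate = 0.3735 m / 304 years = 0.00123 m/yr = 1.23 m/kyr

1.23 m/kyr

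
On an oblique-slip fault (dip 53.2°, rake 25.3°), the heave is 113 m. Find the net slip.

441 m

dip-slip = heave / cos(dip) = 113 / cos(53.2°) = 188.6 m
net slip = dip-slip / sin(rake) = 188.6 / sin(25.3°) = 441 m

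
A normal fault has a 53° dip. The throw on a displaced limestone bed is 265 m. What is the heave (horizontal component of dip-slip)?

200 m

heave = throw / tan(dip) = 265 / tan(53°) = 200 m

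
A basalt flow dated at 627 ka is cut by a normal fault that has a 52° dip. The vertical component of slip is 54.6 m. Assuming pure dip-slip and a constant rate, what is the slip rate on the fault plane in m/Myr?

dip-slip = throw / sin(dip) = 54.6 m / sin(52°) = 69.29 m
rate = 69.29 m / 627 ka = 0.000111 m/yr = 111 m/Myr

111 m/Myr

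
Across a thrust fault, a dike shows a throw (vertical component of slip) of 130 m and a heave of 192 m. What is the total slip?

232 m

net slip = √(throw² + heave²) = √(130² + 192²) = 232 m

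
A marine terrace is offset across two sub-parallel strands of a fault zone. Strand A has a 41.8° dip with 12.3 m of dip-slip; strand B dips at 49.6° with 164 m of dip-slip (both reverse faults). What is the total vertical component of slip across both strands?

133 m

throw_A = 12.3 × sin(41.8°) = 8.198 m
throw_B = 164 × sin(49.6°) = 124.9 m
total = 8.198 + 124.9 = 133 m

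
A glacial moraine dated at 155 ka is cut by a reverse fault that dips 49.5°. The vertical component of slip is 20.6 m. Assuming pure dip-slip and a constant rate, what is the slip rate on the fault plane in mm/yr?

0.175 mm/yr

dip-slip = throw / sin(dip) = 20.6 m / sin(49.5°) = 27.09 m
rate = 27.09 m / 155 ka = 0.000175 m/yr = 0.175 mm/yr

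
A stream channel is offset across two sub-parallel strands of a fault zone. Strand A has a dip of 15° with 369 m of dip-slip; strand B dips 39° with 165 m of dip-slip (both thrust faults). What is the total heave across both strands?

heave_A = 369 × cos(15°) = 356.4 m
heave_B = 165 × cos(39°) = 128.2 m
total = 356.4 + 128.2 = 485 m

485 m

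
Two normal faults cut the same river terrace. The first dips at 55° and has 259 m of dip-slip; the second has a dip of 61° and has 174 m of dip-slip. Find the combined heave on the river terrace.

233 m

heave_A = 259 × cos(55°) = 148.6 m
heave_B = 174 × cos(61°) = 84.36 m
total = 148.6 + 84.36 = 233 m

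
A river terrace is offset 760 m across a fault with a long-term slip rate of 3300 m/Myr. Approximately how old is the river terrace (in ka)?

age = offset / rate = 760 m / (3300 m/Myr) = 230000 yr = 230 ka

230 ka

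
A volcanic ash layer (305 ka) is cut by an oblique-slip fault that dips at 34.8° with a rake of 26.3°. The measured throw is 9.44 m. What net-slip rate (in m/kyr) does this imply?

0.122 m/kyr

dip-slip = throw / sin(dip) = 9.44 / sin(34.8°) = 16.54 m
net slip = dip-slip / sin(rake) = 16.54 / sin(26.3°) = 37.33 m
rate = 37.33 m / 305 ka = 0.000122 m/yr = 0.122 m/kyr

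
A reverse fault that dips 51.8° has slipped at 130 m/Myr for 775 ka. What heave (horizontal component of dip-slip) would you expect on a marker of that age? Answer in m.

62.3 m

dip-slip = rate × time = 130 m/Myr × 775 ka = 100.7 m
heave = dip-slip × cos(dip) = 100.7 × cos(51.8°) = 62.3 m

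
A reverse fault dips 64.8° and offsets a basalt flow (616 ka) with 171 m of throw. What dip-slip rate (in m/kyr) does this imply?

0.307 m/kyr

dip-slip = throw / sin(dip) = 171 m / sin(64.8°) = 189 m
rate = 189 m / 616 ka = 0.000307 m/yr = 0.307 m/kyr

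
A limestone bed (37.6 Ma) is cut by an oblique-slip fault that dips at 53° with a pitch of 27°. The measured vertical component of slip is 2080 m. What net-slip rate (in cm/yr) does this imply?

dip-slip = throw / sin(dip) = 2080 / sin(53°) = 2604 m
net slip = dip-slip / sin(rake) = 2604 / sin(27°) = 5737 m
rate = 5737 m / 37.6 Ma = 0.000153 m/yr = 0.0153 cm/yr

0.0153 cm/yr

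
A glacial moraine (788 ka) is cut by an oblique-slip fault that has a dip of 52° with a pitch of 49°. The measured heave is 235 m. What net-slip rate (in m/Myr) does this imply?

642 m/Myr

dip-slip = heave / cos(dip) = 235 / cos(52°) = 381.7 m
net slip = dip-slip / sin(rake) = 381.7 / sin(49°) = 505.8 m
rate = 505.8 m / 788 ka = 0.000642 m/yr = 642 m/Myr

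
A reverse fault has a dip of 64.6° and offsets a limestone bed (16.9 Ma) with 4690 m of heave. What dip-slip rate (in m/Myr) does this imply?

dip-slip = heave / cos(dip) = 4690 m / cos(64.6°) = 10930 m
rate = 10930 m / 16.9 Ma = 0.000647 m/yr = 647 m/Myr

647 m/Myr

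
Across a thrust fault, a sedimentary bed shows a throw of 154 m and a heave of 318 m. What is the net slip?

net slip = √(throw² + heave²) = √(154² + 318²) = 353 m

353 m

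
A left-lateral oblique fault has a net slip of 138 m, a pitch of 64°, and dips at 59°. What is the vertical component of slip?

106 m

dip-slip = net slip × sin(rake) = 138 m × sin(64°) = 124 m
throw = dip-slip × sin(dip) = 124 × sin(59°) = 106 m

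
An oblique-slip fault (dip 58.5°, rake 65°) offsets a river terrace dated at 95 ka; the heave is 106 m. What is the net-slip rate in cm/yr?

0.236 cm/yr

dip-slip = heave / cos(dip) = 106 / cos(58.5°) = 202.9 m
net slip = dip-slip / sin(rake) = 202.9 / sin(65°) = 223.8 m
rate = 223.8 m / 95 ka = 0.00236 m/yr = 0.236 cm/yr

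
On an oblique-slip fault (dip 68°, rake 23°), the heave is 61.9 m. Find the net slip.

dip-slip = heave / cos(dip) = 61.9 / cos(68°) = 165.2 m
net slip = dip-slip / sin(rake) = 165.2 / sin(23°) = 423 m

423 m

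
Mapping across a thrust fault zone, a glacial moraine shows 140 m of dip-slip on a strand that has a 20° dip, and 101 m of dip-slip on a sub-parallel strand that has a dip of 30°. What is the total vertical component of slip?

throw_A = 140 × sin(20°) = 47.88 m
throw_B = 101 × sin(30°) = 50.50 m
total = 47.88 + 50.50 = 98.4 m

98.4 m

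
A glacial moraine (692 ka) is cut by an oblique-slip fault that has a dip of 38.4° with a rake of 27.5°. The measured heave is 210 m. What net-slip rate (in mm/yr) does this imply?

dip-slip = heave / cos(dip) = 210 / cos(38.4°) = 268 m
net slip = dip-slip / sin(rake) = 268 / sin(27.5°) = 580.3 m
rate = 580.3 m / 692 ka = 0.000839 m/yr = 0.839 mm/yr

0.839 mm/yr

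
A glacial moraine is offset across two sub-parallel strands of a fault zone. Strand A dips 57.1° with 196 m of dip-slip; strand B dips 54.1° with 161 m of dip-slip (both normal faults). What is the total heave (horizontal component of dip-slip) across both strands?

201 m

heave_A = 196 × cos(57.1°) = 106.5 m
heave_B = 161 × cos(54.1°) = 94.41 m
total = 106.5 + 94.41 = 201 m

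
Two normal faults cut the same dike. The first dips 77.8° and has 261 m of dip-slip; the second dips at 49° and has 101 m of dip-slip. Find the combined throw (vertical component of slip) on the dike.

331 m

throw_A = 261 × sin(77.8°) = 255.1 m
throw_B = 101 × sin(49°) = 76.23 m
total = 255.1 + 76.23 = 331 m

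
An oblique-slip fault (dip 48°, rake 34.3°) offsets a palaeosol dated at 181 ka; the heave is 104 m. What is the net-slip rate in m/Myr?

dip-slip = heave / cos(dip) = 104 / cos(48°) = 155.4 m
net slip = dip-slip / sin(rake) = 155.4 / sin(34.3°) = 275.8 m
rate = 275.8 m / 181 ka = 0.00152 m/yr = 1520 m/Myr

1520 m/Myr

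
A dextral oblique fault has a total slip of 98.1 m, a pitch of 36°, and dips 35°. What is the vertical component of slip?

33.1 m

dip-slip = net slip × sin(rake) = 98.1 m × sin(36°) = 57.66 m
throw = dip-slip × sin(dip) = 57.66 × sin(35°) = 33.1 m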